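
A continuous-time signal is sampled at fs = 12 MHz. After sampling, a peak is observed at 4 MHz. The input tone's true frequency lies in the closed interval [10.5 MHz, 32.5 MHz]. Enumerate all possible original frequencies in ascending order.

16 MHz, 20 MHz, 28 MHz, 32 MHz

Frequencies that alias to 4 MHz are k·fs ± 4 MHz for integer k ≥ 0.
k=0: 4 MHz.
k=1: 8 MHz, 16 MHz.
k=2: 20 MHz, 28 MHz.
k=3: 32 MHz, 40 MHz.
k=4: 44 MHz, 52 MHz.
Within [10.5 MHz, 32.5 MHz]: 16 MHz, 20 MHz, 28 MHz, 32 MHz.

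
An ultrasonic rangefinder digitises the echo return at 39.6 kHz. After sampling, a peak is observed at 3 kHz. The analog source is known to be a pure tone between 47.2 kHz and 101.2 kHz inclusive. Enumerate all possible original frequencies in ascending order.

76.2 kHz, 82.2 kHz

Frequencies that alias to 3 kHz are k·fs ± 3 kHz for integer k ≥ 0.
k=0: 3 kHz.
k=1: 36.6 kHz, 42.6 kHz.
k=2: 76.2 kHz, 82.2 kHz.
k=3: 115.8 kHz, 121.8 kHz.
Within [47.2 kHz, 101.2 kHz]: 76.2 kHz, 82.2 kHz.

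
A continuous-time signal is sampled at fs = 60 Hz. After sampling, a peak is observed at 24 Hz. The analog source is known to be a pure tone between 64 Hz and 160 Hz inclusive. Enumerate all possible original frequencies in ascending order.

Frequencies that alias to 24 Hz are k·fs ± 24 Hz for integer k ≥ 0.
k=0: 24 Hz.
k=1: 36 Hz, 84 Hz.
k=2: 96 Hz, 144 Hz.
k=3: 156 Hz, 204 Hz.
k=4: 216 Hz, 264 Hz.
Within [64 Hz, 160 Hz]: 84 Hz, 96 Hz, 144 Hz, 156 Hz.

84 Hz, 96 Hz, 144 Hz, 156 Hz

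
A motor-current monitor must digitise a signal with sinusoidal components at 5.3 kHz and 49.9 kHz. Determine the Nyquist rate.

Highest-frequency component: 49.9 kHz.
Nyquist rate = 2 × 49.9 kHz = 99.8 kHz.

99.8 kHz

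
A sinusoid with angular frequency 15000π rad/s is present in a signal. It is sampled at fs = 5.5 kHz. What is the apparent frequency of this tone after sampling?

ω = 15000π rad/s → f = ω/(2π) = 7500 Hz = 7.5 kHz.
7.5 kHz mod fs = 2 kHz.
2 kHz ≤ fs/2 = 2.75 kHz, appears at 2 kHz.

2 kHz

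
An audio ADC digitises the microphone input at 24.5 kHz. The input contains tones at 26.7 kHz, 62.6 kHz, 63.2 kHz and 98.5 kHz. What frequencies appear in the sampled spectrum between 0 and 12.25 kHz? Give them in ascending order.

0.5 kHz, 2.2 kHz, 10.3 kHz, 10.9 kHz

fs/2 = 12.25 kHz.
26.7 kHz mod fs = 2.2 kHz.
2.2 kHz ≤ fs/2 = 12.25 kHz, appears at 2.2 kHz.
62.6 kHz mod fs = 13.6 kHz.
13.6 kHz > fs/2 = 12.25 kHz, folds to fs − 13.6 kHz = 10.9 kHz.
63.2 kHz mod fs = 14.2 kHz.
14.2 kHz > fs/2 = 12.25 kHz, folds to fs − 14.2 kHz = 10.3 kHz.
98.5 kHz mod fs = 0.5 kHz.
0.5 kHz ≤ fs/2 = 12.25 kHz, appears at 0.5 kHz.
Distinct values: {0.5 kHz, 2.2 kHz, 10.3 kHz, 10.9 kHz}.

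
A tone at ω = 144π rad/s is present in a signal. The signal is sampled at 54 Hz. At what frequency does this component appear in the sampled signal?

18 Hz

ω = 144π rad/s → f = ω/(2π) = 72 Hz.
72 Hz mod fs = 18 Hz.
18 Hz ≤ fs/2 = 27 Hz, appears at 18 Hz.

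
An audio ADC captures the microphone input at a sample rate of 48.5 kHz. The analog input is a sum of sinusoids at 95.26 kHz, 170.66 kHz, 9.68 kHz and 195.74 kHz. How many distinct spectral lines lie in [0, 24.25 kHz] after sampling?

fs/2 = 24.25 kHz.
95.26 kHz mod fs = 46.76 kHz.
46.76 kHz > fs/2 = 24.25 kHz, folds to fs − 46.76 kHz = 1.74 kHz.
170.66 kHz mod fs = 25.16 kHz.
25.16 kHz > fs/2 = 24.25 kHz, folds to fs − 25.16 kHz = 23.34 kHz.
9.68 kHz ≤ fs/2 = 24.25 kHz, passes unchanged.
195.74 kHz mod fs = 1.74 kHz.
1.74 kHz ≤ fs/2 = 24.25 kHz, appears at 1.74 kHz.
Distinct values: {1.74 kHz, 9.68 kHz, 23.34 kHz} → 3.

3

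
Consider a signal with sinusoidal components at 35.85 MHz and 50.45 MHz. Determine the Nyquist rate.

Highest-frequency component: 50.45 MHz.
Nyquist rate = 2 × 50.45 MHz = 100.9 MHz.

100.9 MHz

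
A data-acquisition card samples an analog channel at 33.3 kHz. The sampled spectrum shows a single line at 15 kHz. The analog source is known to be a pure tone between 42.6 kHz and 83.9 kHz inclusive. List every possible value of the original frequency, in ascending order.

Frequencies that alias to 15 kHz are k·fs ± 15 kHz for integer k ≥ 0.
k=0: 15 kHz.
k=1: 18.3 kHz, 48.3 kHz.
k=2: 51.6 kHz, 81.6 kHz.
k=3: 84.9 kHz, 114.9 kHz.
Within [42.6 kHz, 83.9 kHz]: 48.3 kHz, 51.6 kHz, 81.6 kHz.

48.3 kHz, 51.6 kHz, 81.6 kHz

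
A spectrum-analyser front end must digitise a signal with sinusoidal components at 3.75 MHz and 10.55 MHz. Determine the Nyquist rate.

Highest-frequency component: 10.55 MHz.
Nyquist rate = 2 × 10.55 MHz = 21.1 MHz.

21.1 MHz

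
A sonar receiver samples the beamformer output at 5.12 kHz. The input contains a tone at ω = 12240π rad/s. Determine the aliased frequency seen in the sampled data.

ω = 12240π rad/s → f = ω/(2π) = 6120 Hz = 6.12 kHz.
6.12 kHz mod fs = 1 kHz.
1 kHz ≤ fs/2 = 2.56 kHz, appears at 1 kHz.

1 kHz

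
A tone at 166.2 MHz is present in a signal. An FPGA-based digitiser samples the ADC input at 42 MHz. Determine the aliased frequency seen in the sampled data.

166.2 MHz mod fs = 40.2 MHz.
40.2 MHz > fs/2 = 21 MHz, folds to fs − 40.2 MHz = 1.8 MHz.

1.8 MHz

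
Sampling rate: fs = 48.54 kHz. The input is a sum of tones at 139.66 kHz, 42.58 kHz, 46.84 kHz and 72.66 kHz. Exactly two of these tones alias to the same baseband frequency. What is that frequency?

fs/2 = 24.27 kHz.
139.66 kHz mod fs = 42.58 kHz.
42.58 kHz > fs/2 = 24.27 kHz, folds to fs − 42.58 kHz = 5.96 kHz.
42.58 kHz > fs/2 = 24.27 kHz, folds to fs − 42.58 kHz = 5.96 kHz.
46.84 kHz > fs/2 = 24.27 kHz, folds to fs − 46.84 kHz = 1.7 kHz.
72.66 kHz mod fs = 24.12 kHz.
24.12 kHz ≤ fs/2 = 24.27 kHz, appears at 24.12 kHz.
42.58 kHz and 139.66 kHz both map to 5.96 kHz.

5.96 kHz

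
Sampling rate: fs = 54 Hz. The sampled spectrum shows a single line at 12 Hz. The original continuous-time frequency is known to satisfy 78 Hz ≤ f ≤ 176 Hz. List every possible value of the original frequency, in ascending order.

Frequencies that alias to 12 Hz are k·fs ± 12 Hz for integer k ≥ 0.
k=0: 12 Hz.
k=1: 42 Hz, 66 Hz.
k=2: 96 Hz, 120 Hz.
k=3: 150 Hz, 174 Hz.
k=4: 204 Hz, 228 Hz.
Within [78 Hz, 176 Hz]: 96 Hz, 120 Hz, 150 Hz, 174 Hz.

96 Hz, 120 Hz, 150 Hz, 174 Hz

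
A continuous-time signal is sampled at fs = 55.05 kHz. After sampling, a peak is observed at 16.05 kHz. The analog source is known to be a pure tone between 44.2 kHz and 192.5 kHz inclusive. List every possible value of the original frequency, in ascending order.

71.1 kHz, 94.05 kHz, 126.15 kHz, 149.1 kHz, 181.2 kHz

Frequencies that alias to 16.05 kHz are k·fs ± 16.05 kHz for integer k ≥ 0.
k=0: 16.05 kHz.
k=1: 39 kHz, 71.1 kHz.
k=2: 94.05 kHz, 126.15 kHz.
k=3: 149.1 kHz, 181.2 kHz.
k=4: 204.15 kHz, 236.25 kHz.
Within [44.2 kHz, 192.5 kHz]: 71.1 kHz, 94.05 kHz, 126.15 kHz, 149.1 kHz, 181.2 kHz.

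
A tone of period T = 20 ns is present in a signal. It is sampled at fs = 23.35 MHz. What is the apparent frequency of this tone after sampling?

T = 20 ns → f = 1/T = 50 MHz.
50 MHz mod fs = 3.3 MHz.
3.3 MHz ≤ fs/2 = 11.675 MHz, appears at 3.3 MHz.

3.3 MHz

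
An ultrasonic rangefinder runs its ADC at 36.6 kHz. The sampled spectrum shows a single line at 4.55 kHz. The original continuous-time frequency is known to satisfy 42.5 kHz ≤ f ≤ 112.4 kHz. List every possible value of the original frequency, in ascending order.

Frequencies that alias to 4.55 kHz are k·fs ± 4.55 kHz for integer k ≥ 0.
k=0: 4.55 kHz.
k=1: 32.05 kHz, 41.15 kHz.
k=2: 68.65 kHz, 77.75 kHz.
k=3: 105.25 kHz, 114.35 kHz.
k=4: 141.85 kHz, 150.95 kHz.
Within [42.5 kHz, 112.4 kHz]: 68.65 kHz, 77.75 kHz, 105.25 kHz.

68.65 kHz, 77.75 kHz, 105.25 kHz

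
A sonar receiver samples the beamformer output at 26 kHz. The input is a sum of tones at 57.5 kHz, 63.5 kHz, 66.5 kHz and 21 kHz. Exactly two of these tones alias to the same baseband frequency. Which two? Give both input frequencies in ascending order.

fs/2 = 13 kHz.
57.5 kHz mod fs = 5.5 kHz.
5.5 kHz ≤ fs/2 = 13 kHz, appears at 5.5 kHz.
63.5 kHz mod fs = 11.5 kHz.
11.5 kHz ≤ fs/2 = 13 kHz, appears at 11.5 kHz.
66.5 kHz mod fs = 14.5 kHz.
14.5 kHz > fs/2 = 13 kHz, folds to fs − 14.5 kHz = 11.5 kHz.
21 kHz > fs/2 = 13 kHz, folds to fs − 21 kHz = 5 kHz.
63.5 kHz and 66.5 kHz both map to 11.5 kHz.

63.5 kHz, 66.5 kHz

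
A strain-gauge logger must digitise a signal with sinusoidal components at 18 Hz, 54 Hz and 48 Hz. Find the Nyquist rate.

108 Hz

Highest-frequency component: 54 Hz.
Nyquist rate = 2 × 54 Hz = 108 Hz.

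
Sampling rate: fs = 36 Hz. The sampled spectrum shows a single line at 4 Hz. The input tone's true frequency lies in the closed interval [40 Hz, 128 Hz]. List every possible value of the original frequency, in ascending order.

40 Hz, 68 Hz, 76 Hz, 104 Hz, 112 Hz

Frequencies that alias to 4 Hz are k·fs ± 4 Hz for integer k ≥ 0.
k=0: 4 Hz.
k=1: 32 Hz, 40 Hz.
k=2: 68 Hz, 76 Hz.
k=3: 104 Hz, 112 Hz.
k=4: 140 Hz, 148 Hz.
Within [40 Hz, 128 Hz]: 40 Hz, 68 Hz, 76 Hz, 104 Hz, 112 Hz.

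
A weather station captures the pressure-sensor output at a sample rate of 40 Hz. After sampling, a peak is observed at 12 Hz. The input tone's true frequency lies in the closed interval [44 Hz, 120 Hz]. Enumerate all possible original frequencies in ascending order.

Frequencies that alias to 12 Hz are k·fs ± 12 Hz for integer k ≥ 0.
k=0: 12 Hz.
k=1: 28 Hz, 52 Hz.
k=2: 68 Hz, 92 Hz.
k=3: 108 Hz, 132 Hz.
k=4: 148 Hz, 172 Hz.
Within [44 Hz, 120 Hz]: 52 Hz, 68 Hz, 92 Hz, 108 Hz.

52 Hz, 68 Hz, 92 Hz, 108 Hz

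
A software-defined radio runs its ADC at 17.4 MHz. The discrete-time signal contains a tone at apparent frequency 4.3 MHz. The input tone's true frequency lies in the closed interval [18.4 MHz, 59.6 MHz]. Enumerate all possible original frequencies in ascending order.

Frequencies that alias to 4.3 MHz are k·fs ± 4.3 MHz for integer k ≥ 0.
k=0: 4.3 MHz.
k=1: 13.1 MHz, 21.7 MHz.
k=2: 30.5 MHz, 39.1 MHz.
k=3: 47.9 MHz, 56.5 MHz.
k=4: 65.3 MHz, 73.9 MHz.
Within [18.4 MHz, 59.6 MHz]: 21.7 MHz, 30.5 MHz, 39.1 MHz, 47.9 MHz, 56.5 MHz.

21.7 MHz, 30.5 MHz, 39.1 MHz, 47.9 MHz, 56.5 MHz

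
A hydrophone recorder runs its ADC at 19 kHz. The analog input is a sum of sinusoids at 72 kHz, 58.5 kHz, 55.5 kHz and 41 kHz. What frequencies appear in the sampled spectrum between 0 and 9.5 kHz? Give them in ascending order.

1.5 kHz, 3 kHz, 4 kHz

fs/2 = 9.5 kHz.
72 kHz mod fs = 15 kHz.
15 kHz > fs/2 = 9.5 kHz, folds to fs − 15 kHz = 4 kHz.
58.5 kHz mod fs = 1.5 kHz.
1.5 kHz ≤ fs/2 = 9.5 kHz, appears at 1.5 kHz.
55.5 kHz mod fs = 17.5 kHz.
17.5 kHz > fs/2 = 9.5 kHz, folds to fs − 17.5 kHz = 1.5 kHz.
41 kHz mod fs = 3 kHz.
3 kHz ≤ fs/2 = 9.5 kHz, appears at 3 kHz.
Distinct values: {1.5 kHz, 3 kHz, 4 kHz}.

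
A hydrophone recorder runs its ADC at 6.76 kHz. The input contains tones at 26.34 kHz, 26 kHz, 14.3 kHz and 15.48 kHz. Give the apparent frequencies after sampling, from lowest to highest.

fs/2 = 3.38 kHz.
26.34 kHz mod fs = 6.06 kHz.
6.06 kHz > fs/2 = 3.38 kHz, folds to fs − 6.06 kHz = 0.7 kHz.
26 kHz mod fs = 5.72 kHz.
5.72 kHz > fs/2 = 3.38 kHz, folds to fs − 5.72 kHz = 1.04 kHz.
14.3 kHz mod fs = 0.78 kHz.
0.78 kHz ≤ fs/2 = 3.38 kHz, appears at 0.78 kHz.
15.48 kHz mod fs = 1.96 kHz.
1.96 kHz ≤ fs/2 = 3.38 kHz, appears at 1.96 kHz.
Distinct values: {0.7 kHz, 0.78 kHz, 1.04 kHz, 1.96 kHz}.

0.7 kHz, 0.78 kHz, 1.04 kHz, 1.96 kHz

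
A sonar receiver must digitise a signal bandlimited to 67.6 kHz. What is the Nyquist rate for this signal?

Nyquist rate = 2 × 67.6 kHz = 135.2 kHz.

135.2 kHz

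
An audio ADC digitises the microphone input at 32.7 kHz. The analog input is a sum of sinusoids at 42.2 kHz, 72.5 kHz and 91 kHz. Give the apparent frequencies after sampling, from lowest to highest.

fs/2 = 16.35 kHz.
42.2 kHz mod fs = 9.5 kHz.
9.5 kHz ≤ fs/2 = 16.35 kHz, appears at 9.5 kHz.
72.5 kHz mod fs = 7.1 kHz.
7.1 kHz ≤ fs/2 = 16.35 kHz, appears at 7.1 kHz.
91 kHz mod fs = 25.6 kHz.
25.6 kHz > fs/2 = 16.35 kHz, folds to fs − 25.6 kHz = 7.1 kHz.
Distinct values: {7.1 kHz, 9.5 kHz}.

7.1 kHz, 9.5 kHz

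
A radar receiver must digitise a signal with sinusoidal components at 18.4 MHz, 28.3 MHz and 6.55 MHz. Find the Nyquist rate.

Highest-frequency component: 28.3 MHz.
Nyquist rate = 2 × 28.3 MHz = 56.6 MHz.

56.6 MHz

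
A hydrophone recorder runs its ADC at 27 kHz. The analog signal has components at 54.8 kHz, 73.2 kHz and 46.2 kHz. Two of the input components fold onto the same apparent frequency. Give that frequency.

fs/2 = 13.5 kHz.
54.8 kHz mod fs = 0.8 kHz.
0.8 kHz ≤ fs/2 = 13.5 kHz, appears at 0.8 kHz.
73.2 kHz mod fs = 19.2 kHz.
19.2 kHz > fs/2 = 13.5 kHz, folds to fs − 19.2 kHz = 7.8 kHz.
46.2 kHz mod fs = 19.2 kHz.
19.2 kHz > fs/2 = 13.5 kHz, folds to fs − 19.2 kHz = 7.8 kHz.
46.2 kHz and 73.2 kHz both map to 7.8 kHz.

7.8 kHz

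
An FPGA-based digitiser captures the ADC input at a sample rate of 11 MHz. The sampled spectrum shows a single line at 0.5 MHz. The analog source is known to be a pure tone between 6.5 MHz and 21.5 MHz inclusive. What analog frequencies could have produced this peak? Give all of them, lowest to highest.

10.5 MHz, 11.5 MHz, 21.5 MHz

Frequencies that alias to 0.5 MHz are k·fs ± 0.5 MHz for integer k ≥ 0.
k=0: 0.5 MHz.
k=1: 10.5 MHz, 11.5 MHz.
k=2: 21.5 MHz, 22.5 MHz.
k=3: 32.5 MHz, 33.5 MHz.
Within [6.5 MHz, 21.5 MHz]: 10.5 MHz, 11.5 MHz, 21.5 MHz.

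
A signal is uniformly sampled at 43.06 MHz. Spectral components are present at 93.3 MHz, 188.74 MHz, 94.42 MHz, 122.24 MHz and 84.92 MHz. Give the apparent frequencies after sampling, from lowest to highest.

1.2 MHz, 6.94 MHz, 7.18 MHz, 8.3 MHz, 16.5 MHz

fs/2 = 21.53 MHz.
93.3 MHz mod fs = 7.18 MHz.
7.18 MHz ≤ fs/2 = 21.53 MHz, appears at 7.18 MHz.
188.74 MHz mod fs = 16.5 MHz.
16.5 MHz ≤ fs/2 = 21.53 MHz, appears at 16.5 MHz.
94.42 MHz mod fs = 8.3 MHz.
8.3 MHz ≤ fs/2 = 21.53 MHz, appears at 8.3 MHz.
122.24 MHz mod fs = 36.12 MHz.
36.12 MHz > fs/2 = 21.53 MHz, folds to fs − 36.12 MHz = 6.94 MHz.
84.92 MHz mod fs = 41.86 MHz.
41.86 MHz > fs/2 = 21.53 MHz, folds to fs − 41.86 MHz = 1.2 MHz.
Distinct values: {1.2 MHz, 6.94 MHz, 7.18 MHz, 8.3 MHz, 16.5 MHz}.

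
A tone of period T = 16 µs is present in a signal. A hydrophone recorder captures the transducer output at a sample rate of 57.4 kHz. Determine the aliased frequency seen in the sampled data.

5.1 kHz

T = 16 µs → f = 1/T = 62.5 kHz.
62.5 kHz mod fs = 5.1 kHz.
5.1 kHz ≤ fs/2 = 28.7 kHz, appears at 5.1 kHz.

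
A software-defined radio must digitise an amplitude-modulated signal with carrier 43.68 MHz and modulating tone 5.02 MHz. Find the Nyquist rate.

AM sidebands sit at fc ± fm = 38.66 MHz and 48.7 MHz.
Highest-frequency component: 48.7 MHz.
Nyquist rate = 2 × 48.7 MHz = 97.4 MHz.

97.4 MHz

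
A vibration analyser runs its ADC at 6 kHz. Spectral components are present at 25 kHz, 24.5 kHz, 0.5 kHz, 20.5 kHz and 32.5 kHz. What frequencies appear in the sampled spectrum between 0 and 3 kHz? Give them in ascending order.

0.5 kHz, 1 kHz, 2.5 kHz

fs/2 = 3 kHz.
25 kHz mod fs = 1 kHz.
1 kHz ≤ fs/2 = 3 kHz, appears at 1 kHz.
24.5 kHz mod fs = 0.5 kHz.
0.5 kHz ≤ fs/2 = 3 kHz, appears at 0.5 kHz.
0.5 kHz ≤ fs/2 = 3 kHz, passes unchanged.
20.5 kHz mod fs = 2.5 kHz.
2.5 kHz ≤ fs/2 = 3 kHz, appears at 2.5 kHz.
32.5 kHz mod fs = 2.5 kHz.
2.5 kHz ≤ fs/2 = 3 kHz, appears at 2.5 kHz.
Distinct values: {0.5 kHz, 1 kHz, 2.5 kHz}.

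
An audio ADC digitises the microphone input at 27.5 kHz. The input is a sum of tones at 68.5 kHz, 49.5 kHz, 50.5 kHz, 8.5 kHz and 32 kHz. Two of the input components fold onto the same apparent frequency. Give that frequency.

fs/2 = 13.75 kHz.
68.5 kHz mod fs = 13.5 kHz.
13.5 kHz ≤ fs/2 = 13.75 kHz, appears at 13.5 kHz.
49.5 kHz mod fs = 22 kHz.
22 kHz > fs/2 = 13.75 kHz, folds to fs − 22 kHz = 5.5 kHz.
50.5 kHz mod fs = 23 kHz.
23 kHz > fs/2 = 13.75 kHz, folds to fs − 23 kHz = 4.5 kHz.
8.5 kHz ≤ fs/2 = 13.75 kHz, passes unchanged.
32 kHz mod fs = 4.5 kHz.
4.5 kHz ≤ fs/2 = 13.75 kHz, appears at 4.5 kHz.
32 kHz and 50.5 kHz both map to 4.5 kHz.

4.5 kHz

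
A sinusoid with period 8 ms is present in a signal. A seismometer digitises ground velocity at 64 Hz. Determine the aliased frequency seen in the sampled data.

3 Hz

T = 8 ms → f = 1/T = 125 Hz.
125 Hz mod fs = 61 Hz.
61 Hz > fs/2 = 32 Hz, folds to fs − 61 Hz = 3 Hz.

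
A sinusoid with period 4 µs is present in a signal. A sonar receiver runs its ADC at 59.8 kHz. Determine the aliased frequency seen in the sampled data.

10.8 kHz

T = 4 µs → f = 1/T = 250 kHz.
250 kHz mod fs = 10.8 kHz.
10.8 kHz ≤ fs/2 = 29.9 kHz, appears at 10.8 kHz.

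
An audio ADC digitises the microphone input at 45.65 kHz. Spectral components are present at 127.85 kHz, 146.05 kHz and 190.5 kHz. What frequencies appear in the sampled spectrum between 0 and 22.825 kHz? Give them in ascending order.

7.9 kHz, 9.1 kHz

fs/2 = 22.825 kHz.
127.85 kHz mod fs = 36.55 kHz.
36.55 kHz > fs/2 = 22.825 kHz, folds to fs − 36.55 kHz = 9.1 kHz.
146.05 kHz mod fs = 9.1 kHz.
9.1 kHz ≤ fs/2 = 22.825 kHz, appears at 9.1 kHz.
190.5 kHz mod fs = 7.9 kHz.
7.9 kHz ≤ fs/2 = 22.825 kHz, appears at 7.9 kHz.
Distinct values: {7.9 kHz, 9.1 kHz}.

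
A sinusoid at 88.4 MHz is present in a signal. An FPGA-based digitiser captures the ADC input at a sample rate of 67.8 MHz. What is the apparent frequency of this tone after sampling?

20.6 MHz

88.4 MHz mod fs = 20.6 MHz.
20.6 MHz ≤ fs/2 = 33.9 MHz, appears at 20.6 MHz.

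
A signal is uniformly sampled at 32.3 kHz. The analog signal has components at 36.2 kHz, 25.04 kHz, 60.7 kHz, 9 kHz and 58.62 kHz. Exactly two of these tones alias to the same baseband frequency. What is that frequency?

fs/2 = 16.15 kHz.
36.2 kHz mod fs = 3.9 kHz.
3.9 kHz ≤ fs/2 = 16.15 kHz, appears at 3.9 kHz.
25.04 kHz > fs/2 = 16.15 kHz, folds to fs − 25.04 kHz = 7.26 kHz.
60.7 kHz mod fs = 28.4 kHz.
28.4 kHz > fs/2 = 16.15 kHz, folds to fs − 28.4 kHz = 3.9 kHz.
9 kHz ≤ fs/2 = 16.15 kHz, passes unchanged.
58.62 kHz mod fs = 26.32 kHz.
26.32 kHz > fs/2 = 16.15 kHz, folds to fs − 26.32 kHz = 5.98 kHz.
36.2 kHz and 60.7 kHz both map to 3.9 kHz.

3.9 kHz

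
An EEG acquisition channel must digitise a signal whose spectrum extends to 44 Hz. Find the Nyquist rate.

88 Hz

Nyquist rate = 2 × 44 Hz = 88 Hz.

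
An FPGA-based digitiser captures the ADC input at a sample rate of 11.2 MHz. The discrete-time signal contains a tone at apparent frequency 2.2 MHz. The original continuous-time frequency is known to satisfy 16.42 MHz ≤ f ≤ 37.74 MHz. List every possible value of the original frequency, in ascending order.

Frequencies that alias to 2.2 MHz are k·fs ± 2.2 MHz for integer k ≥ 0.
k=0: 2.2 MHz.
k=1: 9 MHz, 13.4 MHz.
k=2: 20.2 MHz, 24.6 MHz.
k=3: 31.4 MHz, 35.8 MHz.
k=4: 42.6 MHz, 47 MHz.
Within [16.42 MHz, 37.74 MHz]: 20.2 MHz, 24.6 MHz, 31.4 MHz, 35.8 MHz.

20.2 MHz, 24.6 MHz, 31.4 MHz, 35.8 MHz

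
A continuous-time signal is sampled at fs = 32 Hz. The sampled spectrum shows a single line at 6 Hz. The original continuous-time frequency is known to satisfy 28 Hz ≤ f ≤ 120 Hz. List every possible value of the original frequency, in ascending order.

38 Hz, 58 Hz, 70 Hz, 90 Hz, 102 Hz

Frequencies that alias to 6 Hz are k·fs ± 6 Hz for integer k ≥ 0.
k=0: 6 Hz.
k=1: 26 Hz, 38 Hz.
k=2: 58 Hz, 70 Hz.
k=3: 90 Hz, 102 Hz.
k=4: 122 Hz, 134 Hz.
Within [28 Hz, 120 Hz]: 38 Hz, 58 Hz, 70 Hz, 90 Hz, 102 Hz.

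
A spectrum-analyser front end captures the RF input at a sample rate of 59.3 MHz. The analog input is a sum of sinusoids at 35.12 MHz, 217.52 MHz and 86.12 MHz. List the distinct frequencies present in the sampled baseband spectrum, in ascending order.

fs/2 = 29.65 MHz.
35.12 MHz > fs/2 = 29.65 MHz, folds to fs − 35.12 MHz = 24.18 MHz.
217.52 MHz mod fs = 39.62 MHz.
39.62 MHz > fs/2 = 29.65 MHz, folds to fs − 39.62 MHz = 19.68 MHz.
86.12 MHz mod fs = 26.82 MHz.
26.82 MHz ≤ fs/2 = 29.65 MHz, appears at 26.82 MHz.
Distinct values: {19.68 MHz, 24.18 MHz, 26.82 MHz}.

19.68 MHz, 24.18 MHz, 26.82 MHz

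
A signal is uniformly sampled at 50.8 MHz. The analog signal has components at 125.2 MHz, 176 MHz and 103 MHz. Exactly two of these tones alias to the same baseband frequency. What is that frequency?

23.6 MHz

fs/2 = 25.4 MHz.
125.2 MHz mod fs = 23.6 MHz.
23.6 MHz ≤ fs/2 = 25.4 MHz, appears at 23.6 MHz.
176 MHz mod fs = 23.6 MHz.
23.6 MHz ≤ fs/2 = 25.4 MHz, appears at 23.6 MHz.
103 MHz mod fs = 1.4 MHz.
1.4 MHz ≤ fs/2 = 25.4 MHz, appears at 1.4 MHz.
125.2 MHz and 176 MHz both map to 23.6 MHz.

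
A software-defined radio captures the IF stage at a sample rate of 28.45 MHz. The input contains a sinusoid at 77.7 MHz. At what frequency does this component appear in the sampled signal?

7.65 MHz

77.7 MHz mod fs = 20.8 MHz.
20.8 MHz > fs/2 = 14.225 MHz, folds to fs − 20.8 MHz = 7.65 MHz.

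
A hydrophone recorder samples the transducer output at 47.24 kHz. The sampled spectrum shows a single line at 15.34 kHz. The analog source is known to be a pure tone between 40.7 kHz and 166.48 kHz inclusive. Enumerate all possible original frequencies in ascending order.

Frequencies that alias to 15.34 kHz are k·fs ± 15.34 kHz for integer k ≥ 0.
k=0: 15.34 kHz.
k=1: 31.9 kHz, 62.58 kHz.
k=2: 79.14 kHz, 109.82 kHz.
k=3: 126.38 kHz, 157.06 kHz.
k=4: 173.62 kHz, 204.3 kHz.
Within [40.7 kHz, 166.48 kHz]: 62.58 kHz, 79.14 kHz, 109.82 kHz, 126.38 kHz, 157.06 kHz.

62.58 kHz, 79.14 kHz, 109.82 kHz, 126.38 kHz, 157.06 kHz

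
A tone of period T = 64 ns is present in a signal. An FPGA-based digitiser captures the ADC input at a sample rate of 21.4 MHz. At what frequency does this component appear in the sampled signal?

T = 64 ns → f = 1/T = 15.625 MHz.
15.625 MHz > fs/2 = 10.7 MHz, folds to fs − 15.625 MHz = 5.775 MHz.

5.775 MHz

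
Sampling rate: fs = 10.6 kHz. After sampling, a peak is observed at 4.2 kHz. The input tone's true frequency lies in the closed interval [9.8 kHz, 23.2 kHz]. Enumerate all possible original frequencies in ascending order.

Frequencies that alias to 4.2 kHz are k·fs ± 4.2 kHz for integer k ≥ 0.
k=0: 4.2 kHz.
k=1: 6.4 kHz, 14.8 kHz.
k=2: 17 kHz, 25.4 kHz.
k=3: 27.6 kHz, 36 kHz.
Within [9.8 kHz, 23.2 kHz]: 14.8 kHz, 17 kHz.

14.8 kHz, 17 kHz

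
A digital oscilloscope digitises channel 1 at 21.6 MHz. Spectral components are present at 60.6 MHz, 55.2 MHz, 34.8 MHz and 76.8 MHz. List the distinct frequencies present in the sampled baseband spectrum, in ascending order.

fs/2 = 10.8 MHz.
60.6 MHz mod fs = 17.4 MHz.
17.4 MHz > fs/2 = 10.8 MHz, folds to fs − 17.4 MHz = 4.2 MHz.
55.2 MHz mod fs = 12 MHz.
12 MHz > fs/2 = 10.8 MHz, folds to fs − 12 MHz = 9.6 MHz.
34.8 MHz mod fs = 13.2 MHz.
13.2 MHz > fs/2 = 10.8 MHz, folds to fs − 13.2 MHz = 8.4 MHz.
76.8 MHz mod fs = 12 MHz.
12 MHz > fs/2 = 10.8 MHz, folds to fs − 12 MHz = 9.6 MHz.
Distinct values: {4.2 MHz, 8.4 MHz, 9.6 MHz}.

4.2 MHz, 8.4 MHz, 9.6 MHz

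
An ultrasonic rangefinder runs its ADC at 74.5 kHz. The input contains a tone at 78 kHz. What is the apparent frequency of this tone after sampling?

3.5 kHz

78 kHz mod fs = 3.5 kHz.
3.5 kHz ≤ fs/2 = 37.25 kHz, appears at 3.5 kHz.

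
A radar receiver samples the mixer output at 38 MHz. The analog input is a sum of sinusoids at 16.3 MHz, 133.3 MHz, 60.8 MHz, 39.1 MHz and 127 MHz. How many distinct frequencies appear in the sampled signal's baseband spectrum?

5

fs/2 = 19 MHz.
16.3 MHz ≤ fs/2 = 19 MHz, passes unchanged.
133.3 MHz mod fs = 19.3 MHz.
19.3 MHz > fs/2 = 19 MHz, folds to fs − 19.3 MHz = 18.7 MHz.
60.8 MHz mod fs = 22.8 MHz.
22.8 MHz > fs/2 = 19 MHz, folds to fs − 22.8 MHz = 15.2 MHz.
39.1 MHz mod fs = 1.1 MHz.
1.1 MHz ≤ fs/2 = 19 MHz, appears at 1.1 MHz.
127 MHz mod fs = 13 MHz.
13 MHz ≤ fs/2 = 19 MHz, appears at 13 MHz.
Distinct values: {1.1 MHz, 13 MHz, 15.2 MHz, 16.3 MHz, 18.7 MHz} → 5.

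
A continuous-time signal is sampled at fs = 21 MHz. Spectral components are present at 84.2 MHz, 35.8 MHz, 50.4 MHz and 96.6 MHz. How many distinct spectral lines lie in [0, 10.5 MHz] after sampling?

3

fs/2 = 10.5 MHz.
84.2 MHz mod fs = 0.2 MHz.
0.2 MHz ≤ fs/2 = 10.5 MHz, appears at 0.2 MHz.
35.8 MHz mod fs = 14.8 MHz.
14.8 MHz > fs/2 = 10.5 MHz, folds to fs − 14.8 MHz = 6.2 MHz.
50.4 MHz mod fs = 8.4 MHz.
8.4 MHz ≤ fs/2 = 10.5 MHz, appears at 8.4 MHz.
96.6 MHz mod fs = 12.6 MHz.
12.6 MHz > fs/2 = 10.5 MHz, folds to fs − 12.6 MHz = 8.4 MHz.
Distinct values: {0.2 MHz, 6.2 MHz, 8.4 MHz} → 3.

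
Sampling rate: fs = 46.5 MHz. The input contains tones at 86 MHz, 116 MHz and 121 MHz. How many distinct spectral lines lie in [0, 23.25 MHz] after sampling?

fs/2 = 23.25 MHz.
86 MHz mod fs = 39.5 MHz.
39.5 MHz > fs/2 = 23.25 MHz, folds to fs − 39.5 MHz = 7 MHz.
116 MHz mod fs = 23 MHz.
23 MHz ≤ fs/2 = 23.25 MHz, appears at 23 MHz.
121 MHz mod fs = 28 MHz.
28 MHz > fs/2 = 23.25 MHz, folds to fs − 28 MHz = 18.5 MHz.
Distinct values: {7 MHz, 18.5 MHz, 23 MHz} → 3.

3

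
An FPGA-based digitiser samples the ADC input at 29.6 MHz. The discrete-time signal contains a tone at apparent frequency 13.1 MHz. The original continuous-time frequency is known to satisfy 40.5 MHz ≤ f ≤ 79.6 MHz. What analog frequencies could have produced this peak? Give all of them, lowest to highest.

Frequencies that alias to 13.1 MHz are k·fs ± 13.1 MHz for integer k ≥ 0.
k=0: 13.1 MHz.
k=1: 16.5 MHz, 42.7 MHz.
k=2: 46.1 MHz, 72.3 MHz.
k=3: 75.7 MHz, 101.9 MHz.
k=4: 105.3 MHz, 131.5 MHz.
Within [40.5 MHz, 79.6 MHz]: 42.7 MHz, 46.1 MHz, 72.3 MHz, 75.7 MHz.

42.7 MHz, 46.1 MHz, 72.3 MHz, 75.7 MHz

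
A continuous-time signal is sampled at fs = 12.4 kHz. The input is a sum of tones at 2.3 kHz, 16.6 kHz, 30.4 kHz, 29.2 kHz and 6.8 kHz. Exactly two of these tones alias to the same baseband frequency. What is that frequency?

5.6 kHz

fs/2 = 6.2 kHz.
2.3 kHz ≤ fs/2 = 6.2 kHz, passes unchanged.
16.6 kHz mod fs = 4.2 kHz.
4.2 kHz ≤ fs/2 = 6.2 kHz, appears at 4.2 kHz.
30.4 kHz mod fs = 5.6 kHz.
5.6 kHz ≤ fs/2 = 6.2 kHz, appears at 5.6 kHz.
29.2 kHz mod fs = 4.4 kHz.
4.4 kHz ≤ fs/2 = 6.2 kHz, appears at 4.4 kHz.
6.8 kHz > fs/2 = 6.2 kHz, folds to fs − 6.8 kHz = 5.6 kHz.
6.8 kHz and 30.4 kHz both map to 5.6 kHz.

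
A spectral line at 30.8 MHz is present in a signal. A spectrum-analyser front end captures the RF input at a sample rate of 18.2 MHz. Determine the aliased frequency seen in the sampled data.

5.6 MHz

30.8 MHz mod fs = 12.6 MHz.
12.6 MHz > fs/2 = 9.1 MHz, folds to fs − 12.6 MHz = 5.6 MHz.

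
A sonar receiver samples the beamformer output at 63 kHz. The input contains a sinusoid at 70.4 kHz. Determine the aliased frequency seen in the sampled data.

7.4 kHz

70.4 kHz mod fs = 7.4 kHz.
7.4 kHz ≤ fs/2 = 31.5 kHz, appears at 7.4 kHz.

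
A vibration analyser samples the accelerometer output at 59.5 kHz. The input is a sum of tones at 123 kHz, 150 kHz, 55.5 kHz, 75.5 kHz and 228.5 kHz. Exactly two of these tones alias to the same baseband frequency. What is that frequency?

4 kHz

fs/2 = 29.75 kHz.
123 kHz mod fs = 4 kHz.
4 kHz ≤ fs/2 = 29.75 kHz, appears at 4 kHz.
150 kHz mod fs = 31 kHz.
31 kHz > fs/2 = 29.75 kHz, folds to fs − 31 kHz = 28.5 kHz.
55.5 kHz > fs/2 = 29.75 kHz, folds to fs − 55.5 kHz = 4 kHz.
75.5 kHz mod fs = 16 kHz.
16 kHz ≤ fs/2 = 29.75 kHz, appears at 16 kHz.
228.5 kHz mod fs = 50 kHz.
50 kHz > fs/2 = 29.75 kHz, folds to fs − 50 kHz = 9.5 kHz.
55.5 kHz and 123 kHz both map to 4 kHz.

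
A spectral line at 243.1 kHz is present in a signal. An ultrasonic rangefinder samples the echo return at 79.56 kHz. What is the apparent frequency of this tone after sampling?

4.42 kHz

243.1 kHz mod fs = 4.42 kHz.
4.42 kHz ≤ fs/2 = 39.78 kHz, appears at 4.42 kHz.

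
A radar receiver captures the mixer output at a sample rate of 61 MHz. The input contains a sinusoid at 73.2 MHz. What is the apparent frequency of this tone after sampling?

12.2 MHz

73.2 MHz mod fs = 12.2 MHz.
12.2 MHz ≤ fs/2 = 30.5 MHz, appears at 12.2 MHz.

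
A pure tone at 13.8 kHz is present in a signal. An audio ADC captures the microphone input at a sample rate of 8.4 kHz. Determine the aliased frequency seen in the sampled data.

3 kHz

13.8 kHz mod fs = 5.4 kHz.
5.4 kHz > fs/2 = 4.2 kHz, folds to fs − 5.4 kHz = 3 kHz.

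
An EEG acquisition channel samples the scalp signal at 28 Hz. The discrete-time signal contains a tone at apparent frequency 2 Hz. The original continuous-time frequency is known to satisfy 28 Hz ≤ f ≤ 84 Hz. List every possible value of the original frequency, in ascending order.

30 Hz, 54 Hz, 58 Hz, 82 Hz

Frequencies that alias to 2 Hz are k·fs ± 2 Hz for integer k ≥ 0.
k=0: 2 Hz.
k=1: 26 Hz, 30 Hz.
k=2: 54 Hz, 58 Hz.
k=3: 82 Hz, 86 Hz.
k=4: 110 Hz, 114 Hz.
Within [28 Hz, 84 Hz]: 30 Hz, 54 Hz, 58 Hz, 82 Hz.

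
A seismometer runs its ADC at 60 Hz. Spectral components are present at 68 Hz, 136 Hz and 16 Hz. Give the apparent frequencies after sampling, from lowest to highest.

8 Hz, 16 Hz

fs/2 = 30 Hz.
68 Hz mod fs = 8 Hz.
8 Hz ≤ fs/2 = 30 Hz, appears at 8 Hz.
136 Hz mod fs = 16 Hz.
16 Hz ≤ fs/2 = 30 Hz, appears at 16 Hz.
16 Hz ≤ fs/2 = 30 Hz, passes unchanged.
Distinct values: {8 Hz, 16 Hz}.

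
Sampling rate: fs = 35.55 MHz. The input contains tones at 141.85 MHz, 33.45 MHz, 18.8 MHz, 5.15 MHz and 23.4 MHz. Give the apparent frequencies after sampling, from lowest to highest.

0.35 MHz, 2.1 MHz, 5.15 MHz, 12.15 MHz, 16.75 MHz

fs/2 = 17.775 MHz.
141.85 MHz mod fs = 35.2 MHz.
35.2 MHz > fs/2 = 17.775 MHz, folds to fs − 35.2 MHz = 0.35 MHz.
33.45 MHz > fs/2 = 17.775 MHz, folds to fs − 33.45 MHz = 2.1 MHz.
18.8 MHz > fs/2 = 17.775 MHz, folds to fs − 18.8 MHz = 16.75 MHz.
5.15 MHz ≤ fs/2 = 17.775 MHz, passes unchanged.
23.4 MHz > fs/2 = 17.775 MHz, folds to fs − 23.4 MHz = 12.15 MHz.
Distinct values: {0.35 MHz, 2.1 MHz, 5.15 MHz, 12.15 MHz, 16.75 MHz}.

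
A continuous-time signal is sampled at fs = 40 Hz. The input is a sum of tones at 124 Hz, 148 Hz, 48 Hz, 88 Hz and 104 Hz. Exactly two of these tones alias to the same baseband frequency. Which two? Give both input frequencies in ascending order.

fs/2 = 20 Hz.
124 Hz mod fs = 4 Hz.
4 Hz ≤ fs/2 = 20 Hz, appears at 4 Hz.
148 Hz mod fs = 28 Hz.
28 Hz > fs/2 = 20 Hz, folds to fs − 28 Hz = 12 Hz.
48 Hz mod fs = 8 Hz.
8 Hz ≤ fs/2 = 20 Hz, appears at 8 Hz.
88 Hz mod fs = 8 Hz.
8 Hz ≤ fs/2 = 20 Hz, appears at 8 Hz.
104 Hz mod fs = 24 Hz.
24 Hz > fs/2 = 20 Hz, folds to fs − 24 Hz = 16 Hz.
48 Hz and 88 Hz both map to 8 Hz.

48 Hz, 88 Hz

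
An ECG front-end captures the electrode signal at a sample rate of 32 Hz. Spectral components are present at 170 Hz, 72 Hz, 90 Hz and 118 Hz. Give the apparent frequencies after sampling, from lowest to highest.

fs/2 = 16 Hz.
170 Hz mod fs = 10 Hz.
10 Hz ≤ fs/2 = 16 Hz, appears at 10 Hz.
72 Hz mod fs = 8 Hz.
8 Hz ≤ fs/2 = 16 Hz, appears at 8 Hz.
90 Hz mod fs = 26 Hz.
26 Hz > fs/2 = 16 Hz, folds to fs − 26 Hz = 6 Hz.
118 Hz mod fs = 22 Hz.
22 Hz > fs/2 = 16 Hz, folds to fs − 22 Hz = 10 Hz.
Distinct values: {6 Hz, 8 Hz, 10 Hz}.

6 Hz, 8 Hz, 10 Hz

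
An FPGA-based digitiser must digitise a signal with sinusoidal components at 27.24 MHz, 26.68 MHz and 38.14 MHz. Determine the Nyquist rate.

76.28 MHz

Highest-frequency component: 38.14 MHz.
Nyquist rate = 2 × 38.14 MHz = 76.28 MHz.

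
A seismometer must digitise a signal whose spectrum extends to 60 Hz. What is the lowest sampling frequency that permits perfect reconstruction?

Nyquist rate = 2 × 60 Hz = 120 Hz.

120 Hz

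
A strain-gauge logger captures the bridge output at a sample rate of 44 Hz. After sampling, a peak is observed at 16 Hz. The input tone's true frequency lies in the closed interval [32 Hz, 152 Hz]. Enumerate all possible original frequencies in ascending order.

Frequencies that alias to 16 Hz are k·fs ± 16 Hz for integer k ≥ 0.
k=0: 16 Hz.
k=1: 28 Hz, 60 Hz.
k=2: 72 Hz, 104 Hz.
k=3: 116 Hz, 148 Hz.
k=4: 160 Hz, 192 Hz.
Within [32 Hz, 152 Hz]: 60 Hz, 72 Hz, 104 Hz, 116 Hz, 148 Hz.

60 Hz, 72 Hz, 104 Hz, 116 Hz, 148 Hz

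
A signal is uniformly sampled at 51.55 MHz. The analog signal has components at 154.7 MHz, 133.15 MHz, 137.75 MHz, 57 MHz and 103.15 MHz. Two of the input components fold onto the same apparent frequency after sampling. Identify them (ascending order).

103.15 MHz, 154.7 MHz

fs/2 = 25.775 MHz.
154.7 MHz mod fs = 0.05 MHz.
0.05 MHz ≤ fs/2 = 25.775 MHz, appears at 0.05 MHz.
133.15 MHz mod fs = 30.05 MHz.
30.05 MHz > fs/2 = 25.775 MHz, folds to fs − 30.05 MHz = 21.5 MHz.
137.75 MHz mod fs = 34.65 MHz.
34.65 MHz > fs/2 = 25.775 MHz, folds to fs − 34.65 MHz = 16.9 MHz.
57 MHz mod fs = 5.45 MHz.
5.45 MHz ≤ fs/2 = 25.775 MHz, appears at 5.45 MHz.
103.15 MHz mod fs = 0.05 MHz.
0.05 MHz ≤ fs/2 = 25.775 MHz, appears at 0.05 MHz.
103.15 MHz and 154.7 MHz both map to 0.05 MHz.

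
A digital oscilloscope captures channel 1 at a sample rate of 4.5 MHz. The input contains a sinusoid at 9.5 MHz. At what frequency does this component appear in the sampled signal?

9.5 MHz mod fs = 0.5 MHz.
0.5 MHz ≤ fs/2 = 2.25 MHz, appears at 0.5 MHz.

0.5 MHz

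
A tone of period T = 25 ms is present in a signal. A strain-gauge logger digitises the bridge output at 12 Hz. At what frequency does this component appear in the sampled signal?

4 Hz

T = 25 ms → f = 1/T = 40 Hz.
40 Hz mod fs = 4 Hz.
4 Hz ≤ fs/2 = 6 Hz, appears at 4 Hz.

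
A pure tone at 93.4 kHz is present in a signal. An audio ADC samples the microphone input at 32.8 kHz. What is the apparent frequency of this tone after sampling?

93.4 kHz mod fs = 27.8 kHz.
27.8 kHz > fs/2 = 16.4 kHz, folds to fs − 27.8 kHz = 5 kHz.

5 kHz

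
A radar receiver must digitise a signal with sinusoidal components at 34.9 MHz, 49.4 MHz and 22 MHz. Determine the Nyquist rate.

98.8 MHz

Highest-frequency component: 49.4 MHz.
Nyquist rate = 2 × 49.4 MHz = 98.8 MHz.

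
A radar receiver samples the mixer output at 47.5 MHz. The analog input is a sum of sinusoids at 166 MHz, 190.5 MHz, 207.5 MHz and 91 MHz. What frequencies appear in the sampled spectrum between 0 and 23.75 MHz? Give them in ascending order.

fs/2 = 23.75 MHz.
166 MHz mod fs = 23.5 MHz.
23.5 MHz ≤ fs/2 = 23.75 MHz, appears at 23.5 MHz.
190.5 MHz mod fs = 0.5 MHz.
0.5 MHz ≤ fs/2 = 23.75 MHz, appears at 0.5 MHz.
207.5 MHz mod fs = 17.5 MHz.
17.5 MHz ≤ fs/2 = 23.75 MHz, appears at 17.5 MHz.
91 MHz mod fs = 43.5 MHz.
43.5 MHz > fs/2 = 23.75 MHz, folds to fs − 43.5 MHz = 4 MHz.
Distinct values: {0.5 MHz, 4 MHz, 17.5 MHz, 23.5 MHz}.

0.5 MHz, 4 MHz, 17.5 MHz, 23.5 MHz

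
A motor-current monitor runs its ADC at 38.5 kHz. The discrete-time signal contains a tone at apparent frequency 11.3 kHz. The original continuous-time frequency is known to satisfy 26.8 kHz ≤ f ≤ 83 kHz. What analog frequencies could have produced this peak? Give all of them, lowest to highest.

Frequencies that alias to 11.3 kHz are k·fs ± 11.3 kHz for integer k ≥ 0.
k=0: 11.3 kHz.
k=1: 27.2 kHz, 49.8 kHz.
k=2: 65.7 kHz, 88.3 kHz.
k=3: 104.2 kHz, 126.8 kHz.
Within [26.8 kHz, 83 kHz]: 27.2 kHz, 49.8 kHz, 65.7 kHz.

27.2 kHz, 49.8 kHz, 65.7 kHz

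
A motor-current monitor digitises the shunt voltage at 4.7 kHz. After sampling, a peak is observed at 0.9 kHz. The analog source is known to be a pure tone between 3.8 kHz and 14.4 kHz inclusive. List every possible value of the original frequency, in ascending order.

Frequencies that alias to 0.9 kHz are k·fs ± 0.9 kHz for integer k ≥ 0.
k=0: 0.9 kHz.
k=1: 3.8 kHz, 5.6 kHz.
k=2: 8.5 kHz, 10.3 kHz.
k=3: 13.2 kHz, 15 kHz.
k=4: 17.9 kHz, 19.7 kHz.
Within [3.8 kHz, 14.4 kHz]: 3.8 kHz, 5.6 kHz, 8.5 kHz, 10.3 kHz, 13.2 kHz.

3.8 kHz, 5.6 kHz, 8.5 kHz, 10.3 kHz, 13.2 kHz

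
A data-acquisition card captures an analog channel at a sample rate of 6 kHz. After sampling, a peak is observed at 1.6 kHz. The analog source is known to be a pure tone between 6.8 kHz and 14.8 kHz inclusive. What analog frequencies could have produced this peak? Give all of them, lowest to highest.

Frequencies that alias to 1.6 kHz are k·fs ± 1.6 kHz for integer k ≥ 0.
k=0: 1.6 kHz.
k=1: 4.4 kHz, 7.6 kHz.
k=2: 10.4 kHz, 13.6 kHz.
k=3: 16.4 kHz, 19.6 kHz.
Within [6.8 kHz, 14.8 kHz]: 7.6 kHz, 10.4 kHz, 13.6 kHz.

7.6 kHz, 10.4 kHz, 13.6 kHz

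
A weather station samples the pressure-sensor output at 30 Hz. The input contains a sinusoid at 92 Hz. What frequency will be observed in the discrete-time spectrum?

92 Hz mod fs = 2 Hz.
2 Hz ≤ fs/2 = 15 Hz, appears at 2 Hz.

2 Hz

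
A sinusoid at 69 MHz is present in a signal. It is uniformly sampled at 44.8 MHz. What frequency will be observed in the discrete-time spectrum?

20.6 MHz

69 MHz mod fs = 24.2 MHz.
24.2 MHz > fs/2 = 22.4 MHz, folds to fs − 24.2 MHz = 20.6 MHz.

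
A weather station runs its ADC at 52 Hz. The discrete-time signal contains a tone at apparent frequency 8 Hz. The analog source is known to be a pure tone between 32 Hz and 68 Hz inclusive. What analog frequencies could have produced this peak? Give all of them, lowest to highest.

Frequencies that alias to 8 Hz are k·fs ± 8 Hz for integer k ≥ 0.
k=0: 8 Hz.
k=1: 44 Hz, 60 Hz.
k=2: 96 Hz, 112 Hz.
Within [32 Hz, 68 Hz]: 44 Hz, 60 Hz.

44 Hz, 60 Hz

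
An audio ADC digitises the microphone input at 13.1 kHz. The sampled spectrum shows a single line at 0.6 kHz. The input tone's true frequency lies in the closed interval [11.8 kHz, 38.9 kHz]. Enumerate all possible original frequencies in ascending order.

12.5 kHz, 13.7 kHz, 25.6 kHz, 26.8 kHz, 38.7 kHz

Frequencies that alias to 0.6 kHz are k·fs ± 0.6 kHz for integer k ≥ 0.
k=0: 0.6 kHz.
k=1: 12.5 kHz, 13.7 kHz.
k=2: 25.6 kHz, 26.8 kHz.
k=3: 38.7 kHz, 39.9 kHz.
k=4: 51.8 kHz, 53 kHz.
Within [11.8 kHz, 38.9 kHz]: 12.5 kHz, 13.7 kHz, 25.6 kHz, 26.8 kHz, 38.7 kHz.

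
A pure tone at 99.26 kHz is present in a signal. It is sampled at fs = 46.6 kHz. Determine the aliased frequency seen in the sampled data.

99.26 kHz mod fs = 6.06 kHz.
6.06 kHz ≤ fs/2 = 23.3 kHz, appears at 6.06 kHz.

6.06 kHz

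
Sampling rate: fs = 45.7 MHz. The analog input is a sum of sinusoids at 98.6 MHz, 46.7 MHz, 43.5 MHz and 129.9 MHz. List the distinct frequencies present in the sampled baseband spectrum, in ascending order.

fs/2 = 22.85 MHz.
98.6 MHz mod fs = 7.2 MHz.
7.2 MHz ≤ fs/2 = 22.85 MHz, appears at 7.2 MHz.
46.7 MHz mod fs = 1 MHz.
1 MHz ≤ fs/2 = 22.85 MHz, appears at 1 MHz.
43.5 MHz > fs/2 = 22.85 MHz, folds to fs − 43.5 MHz = 2.2 MHz.
129.9 MHz mod fs = 38.5 MHz.
38.5 MHz > fs/2 = 22.85 MHz, folds to fs − 38.5 MHz = 7.2 MHz.
Distinct values: {1 MHz, 2.2 MHz, 7.2 MHz}.

1 MHz, 2.2 MHz, 7.2 MHz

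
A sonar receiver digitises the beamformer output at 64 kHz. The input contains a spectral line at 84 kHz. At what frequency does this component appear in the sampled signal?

20 kHz

84 kHz mod fs = 20 kHz.
20 kHz ≤ fs/2 = 32 kHz, appears at 20 kHz.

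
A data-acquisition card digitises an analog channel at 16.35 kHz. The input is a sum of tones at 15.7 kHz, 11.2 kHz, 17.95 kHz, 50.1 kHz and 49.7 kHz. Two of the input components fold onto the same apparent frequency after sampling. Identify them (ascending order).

15.7 kHz, 49.7 kHz

fs/2 = 8.175 kHz.
15.7 kHz > fs/2 = 8.175 kHz, folds to fs − 15.7 kHz = 0.65 kHz.
11.2 kHz > fs/2 = 8.175 kHz, folds to fs − 11.2 kHz = 5.15 kHz.
17.95 kHz mod fs = 1.6 kHz.
1.6 kHz ≤ fs/2 = 8.175 kHz, appears at 1.6 kHz.
50.1 kHz mod fs = 1.05 kHz.
1.05 kHz ≤ fs/2 = 8.175 kHz, appears at 1.05 kHz.
49.7 kHz mod fs = 0.65 kHz.
0.65 kHz ≤ fs/2 = 8.175 kHz, appears at 0.65 kHz.
15.7 kHz and 49.7 kHz both map to 0.65 kHz.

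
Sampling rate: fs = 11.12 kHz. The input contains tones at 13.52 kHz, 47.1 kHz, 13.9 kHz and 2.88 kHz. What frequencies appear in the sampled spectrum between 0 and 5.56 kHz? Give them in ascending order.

2.4 kHz, 2.62 kHz, 2.78 kHz, 2.88 kHz

fs/2 = 5.56 kHz.
13.52 kHz mod fs = 2.4 kHz.
2.4 kHz ≤ fs/2 = 5.56 kHz, appears at 2.4 kHz.
47.1 kHz mod fs = 2.62 kHz.
2.62 kHz ≤ fs/2 = 5.56 kHz, appears at 2.62 kHz.
13.9 kHz mod fs = 2.78 kHz.
2.78 kHz ≤ fs/2 = 5.56 kHz, appears at 2.78 kHz.
2.88 kHz ≤ fs/2 = 5.56 kHz, passes unchanged.
Distinct values: {2.4 kHz, 2.62 kHz, 2.78 kHz, 2.88 kHz}.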